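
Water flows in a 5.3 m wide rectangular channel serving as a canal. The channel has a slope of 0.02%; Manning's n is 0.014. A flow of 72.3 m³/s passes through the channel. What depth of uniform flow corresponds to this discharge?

Manning's equation rearranged: A R^(2/3) = nQ / (1·√S) = 0.014 × 72.3 / (√0.0002) = 71.57.
Try y = 10.8 m: A R^(2/3) = 94.7 — high.
Try y = 7.52 m: A R^(2/3) = 62.41 — low.
Try y = 8.46 m: A R^(2/3) = 71.6 — matches.

y_n = 8.46 m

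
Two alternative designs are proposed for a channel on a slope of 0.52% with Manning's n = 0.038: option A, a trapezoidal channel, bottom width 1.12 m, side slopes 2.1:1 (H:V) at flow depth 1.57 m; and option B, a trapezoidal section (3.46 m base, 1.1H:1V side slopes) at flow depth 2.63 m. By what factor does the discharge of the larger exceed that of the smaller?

3.56

Channel A: With bottom width b = 1.12 m and side slope z = 2.1: A = (b + zy)y = (1.12 + 2.1×1.57)×1.57 = 6.935 m²; P = b + 2y√(1+z²) = 1.12 + 2×1.57×2.326 = 8.423 m. Hydraulic radius R = A/P = 6.935/8.423 = 0.8233 m. Q_A = (1/0.038)·6.935·0.8233^(2/3)·√0.0052 = 11.56 m³/s.
Channel B: With bottom width b = 3.46 m and side slope z = 1.1: A = (b + zy)y = (3.46 + 1.1×2.63)×2.63 = 16.71 m²; P = b + 2y√(1+z²) = 3.46 + 2×2.63×1.487 = 11.28 m. Hydraulic radius R = A/P = 16.71/11.28 = 1.481 m. Q_B = (1/0.038)·16.71·1.481^(2/3)·√0.0052 = 41.2 m³/s.
The larger discharge is 41.2 m³/s and the smaller is 11.56 m³/s; the ratio is 3.56.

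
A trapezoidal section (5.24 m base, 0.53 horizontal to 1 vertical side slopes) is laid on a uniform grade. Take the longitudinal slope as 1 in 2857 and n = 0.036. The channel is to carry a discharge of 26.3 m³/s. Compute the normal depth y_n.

Manning's equation rearranged: A R^(2/3) = nQ / (1·√S) = 0.036 × 26.3 / (√0.00035) = 50.61.
Try y = 3.07 m: A R^(2/3) = 30.38 — too small.
Try y = 4.69 m: A R^(2/3) = 62.86 — too large.
Try y = 4.14 m: A R^(2/3) = 50.58 — close enough.

y_n = 4.14 m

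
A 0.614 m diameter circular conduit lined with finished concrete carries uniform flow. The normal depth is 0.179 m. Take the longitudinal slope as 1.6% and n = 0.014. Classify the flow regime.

supercritical

For a circular section of diameter D = 0.614 m at depth y = 0.179 m, the central angle is θ = 2 arccos(1 − 2y/D) = 2.281 rad. Then A = (D²/8)(θ − sin θ) = 0.07179 m² and P = Dθ/2 = 0.7004 m.
Hydraulic radius R = A/P = 0.07179/0.7004 = 0.1025 m.
V = (1/n) R^(2/3) √S = (1/0.014) × 0.1025^(2/3) × √0.016 = 1.979 m/s. Hydraulic depth D_h = A/T = 0.07179/0.5581 = 0.1286 m.
Froude number Fr = V/√(g·D_h) = 1.979/√(9.81×0.1286) = 1.76, which is greater than 1, so the flow is supercritical.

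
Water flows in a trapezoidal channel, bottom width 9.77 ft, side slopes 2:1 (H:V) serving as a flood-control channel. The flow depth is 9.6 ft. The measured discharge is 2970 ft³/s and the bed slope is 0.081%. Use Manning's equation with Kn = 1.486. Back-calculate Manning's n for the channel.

n = 0.012

With bottom width b = 9.77 ft and side slope z = 2: A = (b + zy)y = (9.77 + 2×9.6)×9.6 = 278.1 ft²; P = b + 2y√(1+z²) = 9.77 + 2×9.6×2.236 = 52.7 ft.
Hydraulic radius R = A/P = 278.1/52.7 = 5.277 ft.
Rearranging Manning's equation: n = (1.486/Q) A R^(2/3) S^(1/2) = (1.486/2970) × 278.1 × 5.277^(2/3) × √0.00081 = 0.012.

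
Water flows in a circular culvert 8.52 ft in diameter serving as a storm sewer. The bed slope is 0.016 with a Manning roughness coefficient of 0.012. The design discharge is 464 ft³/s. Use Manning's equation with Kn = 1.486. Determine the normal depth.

y_n = 3.28 ft

Manning's equation rearranged: A R^(2/3) = nQ / (1.486·√S) = 0.012 × 464 / (1.486 × √0.016) = 29.62.
At y = 2.32 ft: A R^(2/3) = 15.3 — low.
At y = 4.16 ft: A R^(2/3) = 45.32 — high.
At y = 3.28 ft: A R^(2/3) = 29.64 — close enough.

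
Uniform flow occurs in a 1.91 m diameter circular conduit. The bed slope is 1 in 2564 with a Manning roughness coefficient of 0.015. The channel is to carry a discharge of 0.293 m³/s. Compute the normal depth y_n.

Manning's equation rearranged: A R^(2/3) = nQ / (1·√S) = 0.015 × 0.293 / (√0.00039) = 0.2225.
Try y = 0.577 m: A R^(2/3) = 0.3474 — over.
Try y = 0.46 m: A R^(2/3) = 0.2226 — matches.

y_n = 0.46 m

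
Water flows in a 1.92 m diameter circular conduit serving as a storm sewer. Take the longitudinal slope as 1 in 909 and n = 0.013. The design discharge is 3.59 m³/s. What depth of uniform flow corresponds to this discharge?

y_n = 1.29 m

Manning's equation rearranged: A R^(2/3) = nQ / (1·√S) = 0.013 × 3.59 / (√0.0011) = 1.407.
Trying y = 0.952 m: A R^(2/3) = 0.8749 — short.
Trying y = 1.48 m: A R^(2/3) = 1.669 — over.
Trying y = 1.29 m: A R^(2/3) = 1.406 — close enough.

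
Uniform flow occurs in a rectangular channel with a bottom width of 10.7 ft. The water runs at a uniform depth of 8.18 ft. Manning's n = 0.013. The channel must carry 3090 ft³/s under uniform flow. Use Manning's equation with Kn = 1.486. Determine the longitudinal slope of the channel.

S = 0.0199

Flow area A = b·y = 10.7 × 8.18 = 87.53 ft². Wetted perimeter P = b + 2y = 10.7 + 2×8.18 = 27.06 ft.
Hydraulic radius R = A/P = 87.53/27.06 = 3.235 ft.
From Manning's equation, S = [nQ / (1.486 A R^(2/3))]² = [0.013 × 3090 / (1.486 × 87.53 × 3.235^(2/3))]² = 0.0199.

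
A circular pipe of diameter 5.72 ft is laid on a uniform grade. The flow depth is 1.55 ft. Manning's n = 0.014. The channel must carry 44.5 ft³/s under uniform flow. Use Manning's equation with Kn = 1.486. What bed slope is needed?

S = 0.00641

For a circular section of diameter D = 5.72 ft at depth y = 1.55 ft, the central angle is θ = 2 arccos(1 − 2y/D) = 2.19 rad. Then A = (D²/8)(θ − sin θ) = 5.626 ft² and P = Dθ/2 = 6.263 ft.
Hydraulic radius R = A/P = 5.626/6.263 = 0.8983 ft.
From Manning's equation, S = [nQ / (1.486 A R^(2/3))]² = [0.014 × 44.5 / (1.486 × 5.626 × 0.8983^(2/3))]² = 0.00641.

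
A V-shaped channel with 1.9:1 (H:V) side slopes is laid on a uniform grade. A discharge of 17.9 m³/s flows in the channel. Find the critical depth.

At critical depth, Q² T / (g A³) = 1, i.e. A³/T = Q²/g = 17.9²/9.81 = 32.66.
Trying y = 2.06 m: A³/T = 66.96 — too large.
Trying y = 1.45 m: A³/T = 11.57 — too small.
Trying y = 1.78 m: A³/T = 32.25 — matches.

y_c = 1.78 m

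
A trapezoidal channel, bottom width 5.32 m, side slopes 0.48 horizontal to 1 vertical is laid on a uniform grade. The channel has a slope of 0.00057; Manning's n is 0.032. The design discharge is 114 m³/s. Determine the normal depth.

y_n = 7.85 m

Manning's equation rearranged: A R^(2/3) = nQ / (1·√S) = 0.032 × 114 / (√0.00057) = 152.8.
At y = 9.07 m: A R^(2/3) = 200.3 — high.
At y = 7.85 m: A R^(2/3) = 152.9 — close enough.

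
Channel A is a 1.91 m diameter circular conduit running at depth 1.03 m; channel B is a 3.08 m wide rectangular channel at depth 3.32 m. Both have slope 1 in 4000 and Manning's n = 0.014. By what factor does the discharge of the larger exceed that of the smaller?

10.7

Channel A: For a circular section of diameter D = 1.91 m at depth y = 1.03 m, the central angle is θ = 2 arccos(1 − 2y/D) = 3.299 rad. Then A = (D²/8)(θ − sin θ) = 1.576 m² and P = Dθ/2 = 3.15 m. Hydraulic radius R = A/P = 1.576/3.15 = 0.5002 m. Q_A = (1/0.014)·1.576·0.5002^(2/3)·√0.00025 = 1.121 m³/s.
Channel B: Flow area A = b·y = 3.08 × 3.32 = 10.23 m². Wetted perimeter P = b + 2y = 3.08 + 2×3.32 = 9.72 m. Hydraulic radius R = A/P = 10.23/9.72 = 1.052 m. Q_B = (1/0.014)·10.23·1.052^(2/3)·√0.00025 = 11.95 m³/s.
The larger discharge is 11.95 m³/s and the smaller is 1.121 m³/s; the ratio is 10.7.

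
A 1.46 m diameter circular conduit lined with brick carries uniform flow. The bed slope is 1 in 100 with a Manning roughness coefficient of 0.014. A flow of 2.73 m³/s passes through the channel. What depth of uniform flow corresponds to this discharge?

Manning's equation rearranged: A R^(2/3) = nQ / (1·√S) = 0.014 × 2.73 / (√0.01) = 0.3822.
At y = 0.521 m: A R^(2/3) = 0.2332 — low.
At y = 0.684 m: A R^(2/3) = 0.3822 — ≈ 0.3822.

y_n = 0.684 m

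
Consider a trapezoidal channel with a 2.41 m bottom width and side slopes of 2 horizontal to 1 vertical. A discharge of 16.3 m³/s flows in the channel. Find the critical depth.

At critical depth, Q² T / (g A³) = 1, i.e. A³/T = Q²/g = 16.3²/9.81 = 27.08.
At y = 1.43 m: A³/T = 52.64 — over.
At y = 1.03 m: A³/T = 14.95 — short.
At y = 1.2 m: A³/T = 26.67 — matches.

y_c = 1.2 m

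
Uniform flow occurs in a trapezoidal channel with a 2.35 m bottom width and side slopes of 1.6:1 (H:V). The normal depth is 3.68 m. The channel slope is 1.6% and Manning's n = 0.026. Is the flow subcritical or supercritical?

With bottom width b = 2.35 m and side slope z = 1.6: A = (b + zy)y = (2.35 + 1.6×3.68)×3.68 = 30.32 m²; P = b + 2y√(1+z²) = 2.35 + 2×3.68×1.887 = 16.24 m.
Hydraulic radius R = A/P = 30.32/16.24 = 1.867 m.
V = (1/n) R^(2/3) √S = (1/0.026) × 1.867^(2/3) × √0.016 = 7.377 m/s. Hydraulic depth D_h = A/T = 30.32/14.13 = 2.146 m.
Froude number Fr = V/√(g·D_h) = 7.377/√(9.81×2.146) = 1.61, which is greater than 1, so the flow is supercritical.

supercritical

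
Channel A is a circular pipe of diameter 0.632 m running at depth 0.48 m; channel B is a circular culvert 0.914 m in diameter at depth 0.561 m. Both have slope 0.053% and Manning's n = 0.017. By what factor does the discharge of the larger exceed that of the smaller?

2.01

Channel A: For a circular section of diameter D = 0.632 m at depth y = 0.48 m, the central angle is θ = 2 arccos(1 − 2y/D) = 4.233 rad. Then A = (D²/8)(θ − sin θ) = 0.2556 m² and P = Dθ/2 = 1.338 m. Hydraulic radius R = A/P = 0.2556/1.338 = 0.1911 m. Q_A = (1/0.017)·0.2556·0.1911^(2/3)·√0.00053 = 0.1149 m³/s.
Channel B: For a circular section of diameter D = 0.914 m at depth y = 0.561 m, the central angle is θ = 2 arccos(1 − 2y/D) = 3.601 rad. Then A = (D²/8)(θ − sin θ) = 0.4223 m² and P = Dθ/2 = 1.646 m. Hydraulic radius R = A/P = 0.4223/1.646 = 0.2566 m. Q_B = (1/0.017)·0.4223·0.2566^(2/3)·√0.00053 = 0.2309 m³/s.
The larger discharge is 0.2309 m³/s and the smaller is 0.1149 m³/s; the ratio is 2.01.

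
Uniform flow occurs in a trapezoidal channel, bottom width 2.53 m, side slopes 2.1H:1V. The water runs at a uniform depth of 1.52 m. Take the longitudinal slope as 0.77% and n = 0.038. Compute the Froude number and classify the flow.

With bottom width b = 2.53 m and side slope z = 2.1: A = (b + zy)y = (2.53 + 2.1×1.52)×1.52 = 8.697 m²; P = b + 2y√(1+z²) = 2.53 + 2×1.52×2.326 = 9.601 m.
Hydraulic radius R = A/P = 8.697/9.601 = 0.9059 m.
V = (1/n) R^(2/3) √S = (1/0.038) × 0.9059^(2/3) × √0.0077 = 2.162 m/s. Hydraulic depth D_h = A/T = 8.697/8.914 = 0.9757 m.
Froude number Fr = V/√(g·D_h) = 2.162/√(9.81×0.9757) = 0.699, which is less than 1, so the flow is subcritical.

subcritical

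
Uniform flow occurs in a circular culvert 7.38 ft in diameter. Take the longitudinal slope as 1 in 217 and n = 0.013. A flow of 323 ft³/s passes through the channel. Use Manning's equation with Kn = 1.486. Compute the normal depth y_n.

y_n = 4.32 ft

Manning's equation rearranged: A R^(2/3) = nQ / (1.486·√S) = 0.013 × 323 / (1.486 × √0.004608) = 41.63.
Try y = 5.34 ft: A R^(2/3) = 56.2 — high.
Try y = 4.32 ft: A R^(2/3) = 41.61 — ≈ 41.63.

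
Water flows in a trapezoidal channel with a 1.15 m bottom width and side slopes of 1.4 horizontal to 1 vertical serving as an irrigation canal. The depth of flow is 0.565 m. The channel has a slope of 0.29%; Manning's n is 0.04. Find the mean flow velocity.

V = 0.674 m/s

With bottom width b = 1.15 m and side slope z = 1.4: A = (b + zy)y = (1.15 + 1.4×0.565)×0.565 = 1.097 m²; P = b + 2y√(1+z²) = 1.15 + 2×0.565×1.72 = 3.094 m.
Hydraulic radius R = A/P = 1.097/3.094 = 0.3544 m.
From Manning's equation, V = (1/n) R^(2/3) S^(1/2) = (1/0.04) × 0.3544^(2/3) × 0.0029^(1/2) = 0.674 m/s.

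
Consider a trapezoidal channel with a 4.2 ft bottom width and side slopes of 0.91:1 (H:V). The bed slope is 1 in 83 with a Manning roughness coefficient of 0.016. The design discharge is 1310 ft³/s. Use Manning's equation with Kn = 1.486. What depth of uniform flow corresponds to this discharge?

Manning's equation rearranged: A R^(2/3) = nQ / (1.486·√S) = 0.016 × 1310 / (1.486 × √0.01205) = 128.5.
Trying y = 4.54 ft: A R^(2/3) = 65.82 — low.
Trying y = 7.67 ft: A R^(2/3) = 195.3 — high.
Trying y = 6.3 ft: A R^(2/3) = 128.6 — matches.

y_n = 6.3 ft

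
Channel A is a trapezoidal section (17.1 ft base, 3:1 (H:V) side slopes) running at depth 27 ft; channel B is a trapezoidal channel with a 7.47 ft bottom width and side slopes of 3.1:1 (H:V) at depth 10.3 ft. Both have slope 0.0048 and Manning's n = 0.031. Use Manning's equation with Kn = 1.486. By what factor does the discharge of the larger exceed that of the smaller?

12.3

Channel A: With bottom width b = 17.1 ft and side slope z = 3: A = (b + zy)y = (17.1 + 3×27)×27 = 2649 ft²; P = b + 2y√(1+z²) = 17.1 + 2×27×3.162 = 187.9 ft. Hydraulic radius R = A/P = 2649/187.9 = 14.1 ft. Q_A = (1.486/0.031)·2649·14.1^(2/3)·√0.0048 = 51340 ft³/s.
Channel B: With bottom width b = 7.47 ft and side slope z = 3.1: A = (b + zy)y = (7.47 + 3.1×10.3)×10.3 = 405.8 ft²; P = b + 2y√(1+z²) = 7.47 + 2×10.3×3.257 = 74.57 ft. Hydraulic radius R = A/P = 405.8/74.57 = 5.442 ft. Q_B = (1.486/0.031)·405.8·5.442^(2/3)·√0.0048 = 4170 ft³/s.
The larger discharge is 51340 ft³/s and the smaller is 4170 ft³/s; the ratio is 12.3.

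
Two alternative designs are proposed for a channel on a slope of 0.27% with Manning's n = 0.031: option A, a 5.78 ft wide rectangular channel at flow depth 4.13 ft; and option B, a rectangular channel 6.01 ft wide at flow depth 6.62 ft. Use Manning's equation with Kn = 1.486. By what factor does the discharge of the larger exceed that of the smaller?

1.9

Channel A: Flow area A = b·y = 5.78 × 4.13 = 23.87 ft². Wetted perimeter P = b + 2y = 5.78 + 2×4.13 = 14.04 ft. Hydraulic radius R = A/P = 23.87/14.04 = 1.7 ft. Q_A = (1.486/0.031)·23.87·1.7^(2/3)·√0.0027 = 84.7 ft³/s.
Channel B: Flow area A = b·y = 6.01 × 6.62 = 39.79 ft². Wetted perimeter P = b + 2y = 6.01 + 2×6.62 = 19.25 ft. Hydraulic radius R = A/P = 39.79/19.25 = 2.067 ft. Q_B = (1.486/0.031)·39.79·2.067^(2/3)·√0.0027 = 160.8 ft³/s.
The larger discharge is 160.8 ft³/s and the smaller is 84.7 ft³/s; the ratio is 1.9.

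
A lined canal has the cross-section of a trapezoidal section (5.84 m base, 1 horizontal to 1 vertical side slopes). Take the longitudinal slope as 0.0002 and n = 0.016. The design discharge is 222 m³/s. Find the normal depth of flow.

y_n = 7.68 m

Manning's equation rearranged: A R^(2/3) = nQ / (1·√S) = 0.016 × 222 / (√0.0002) = 251.2.
Try y = 6.74 m: A R^(2/3) = 191.9 — low.
Try y = 8.76 m: A R^(2/3) = 331.7 — high.
Try y = 7.68 m: A R^(2/3) = 251.4 — matches.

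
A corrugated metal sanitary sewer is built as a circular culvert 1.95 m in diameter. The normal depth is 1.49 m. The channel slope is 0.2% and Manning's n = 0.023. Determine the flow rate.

For a circular section of diameter D = 1.95 m at depth y = 1.49 m, the central angle is θ = 2 arccos(1 − 2y/D) = 4.255 rad. Then A = (D²/8)(θ − sin θ) = 2.449 m² and P = Dθ/2 = 4.148 m.
Hydraulic radius R = A/P = 2.449/4.148 = 0.5903 m.
Manning's equation: Q = (1/n) A R^(2/3) S^(1/2) = (1/0.023) × 2.449 × 0.5903^(2/3) × 0.002^(1/2) = 3.35 m³/s.

Q = 3.35 m³/s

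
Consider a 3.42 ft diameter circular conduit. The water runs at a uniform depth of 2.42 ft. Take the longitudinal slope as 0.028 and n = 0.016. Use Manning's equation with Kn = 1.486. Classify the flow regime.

For a circular section of diameter D = 3.42 ft at depth y = 2.42 ft, the central angle is θ = 2 arccos(1 − 2y/D) = 3.998 rad. Then A = (D²/8)(θ − sin θ) = 6.95 ft² and P = Dθ/2 = 6.836 ft.
Hydraulic radius R = A/P = 6.95/6.836 = 1.017 ft.
V = (1.486/n) R^(2/3) √S = (1.486/0.016) × 1.017^(2/3) × √0.028 = 15.71 ft/s. Hydraulic depth D_h = A/T = 6.95/3.111 = 2.234 ft.
Froude number Fr = V/√(g·D_h) = 15.71/√(32.2×2.234) = 1.85, which is greater than 1, so the flow is supercritical.

supercritical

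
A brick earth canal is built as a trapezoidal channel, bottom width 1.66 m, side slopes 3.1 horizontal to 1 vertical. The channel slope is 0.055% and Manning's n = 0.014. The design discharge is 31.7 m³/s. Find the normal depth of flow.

y_n = 2.12 m

Manning's equation rearranged: A R^(2/3) = nQ / (1·√S) = 0.014 × 31.7 / (√0.00055) = 18.92.
At y = 1.82 m: A R^(2/3) = 13.14 — too small.
At y = 2.49 m: A R^(2/3) = 27.9 — too large.
At y = 2.12 m: A R^(2/3) = 18.91 — ≈ 18.92.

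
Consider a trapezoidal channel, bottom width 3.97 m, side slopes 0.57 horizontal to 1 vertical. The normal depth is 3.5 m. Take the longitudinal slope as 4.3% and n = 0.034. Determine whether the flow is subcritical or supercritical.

With bottom width b = 3.97 m and side slope z = 0.57: A = (b + zy)y = (3.97 + 0.57×3.5)×3.5 = 20.88 m²; P = b + 2y√(1+z²) = 3.97 + 2×3.5×1.151 = 12.03 m.
Hydraulic radius R = A/P = 20.88/12.03 = 1.736 m.
V = (1/n) R^(2/3) √S = (1/0.034) × 1.736^(2/3) × √0.043 = 8.809 m/s. Hydraulic depth D_h = A/T = 20.88/7.96 = 2.623 m.
Froude number Fr = V/√(g·D_h) = 8.809/√(9.81×2.623) = 1.74, which is greater than 1, so the flow is supercritical.

supercritical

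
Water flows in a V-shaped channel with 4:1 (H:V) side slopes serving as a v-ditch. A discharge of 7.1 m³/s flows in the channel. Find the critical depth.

y_c = 0.915 m

At critical depth, Q² T / (g A³) = 1, i.e. A³/T = Q²/g = 7.1²/9.81 = 5.139.
Trying y = 0.8 m: A³/T = 2.621 — low.
Trying y = 0.915 m: A³/T = 5.131 — ≈ 5.139.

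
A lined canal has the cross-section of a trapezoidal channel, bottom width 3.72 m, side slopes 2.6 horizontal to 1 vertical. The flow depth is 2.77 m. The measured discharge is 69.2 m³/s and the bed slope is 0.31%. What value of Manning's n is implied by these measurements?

With bottom width b = 3.72 m and side slope z = 2.6: A = (b + zy)y = (3.72 + 2.6×2.77)×2.77 = 30.25 m²; P = b + 2y√(1+z²) = 3.72 + 2×2.77×2.786 = 19.15 m.
Hydraulic radius R = A/P = 30.25/19.15 = 1.58 m.
Rearranging Manning's equation: n = (1/Q) A R^(2/3) S^(1/2) = (1/69.2) × 30.25 × 1.58^(2/3) × √0.0031 = 0.033.

n = 0.033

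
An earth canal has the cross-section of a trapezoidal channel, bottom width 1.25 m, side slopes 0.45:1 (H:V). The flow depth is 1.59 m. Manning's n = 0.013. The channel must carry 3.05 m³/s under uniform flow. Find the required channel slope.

S = 0.00028

With bottom width b = 1.25 m and side slope z = 0.45: A = (b + zy)y = (1.25 + 0.45×1.59)×1.59 = 3.125 m²; P = b + 2y√(1+z²) = 1.25 + 2×1.59×1.097 = 4.737 m.
Hydraulic radius R = A/P = 3.125/4.737 = 0.6597 m.
From Manning's equation, S = [nQ / (1 A R^(2/3))]² = [0.013 × 3.05 / (1 × 3.125 × 0.6597^(2/3))]² = 0.00028.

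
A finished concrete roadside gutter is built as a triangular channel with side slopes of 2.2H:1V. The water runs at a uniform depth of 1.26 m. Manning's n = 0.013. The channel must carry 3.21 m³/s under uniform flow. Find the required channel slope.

S = 0.0003

For a triangular section with side slope z = 2.2: A = zy² = 2.2×1.26² = 3.493 m²; P = 2y√(1+z²) = 2×1.26×2.417 = 6.09 m.
Hydraulic radius R = A/P = 3.493/6.09 = 0.5735 m.
From Manning's equation, S = [nQ / (1 A R^(2/3))]² = [0.013 × 3.21 / (1 × 3.493 × 0.5735^(2/3))]² = 0.0003.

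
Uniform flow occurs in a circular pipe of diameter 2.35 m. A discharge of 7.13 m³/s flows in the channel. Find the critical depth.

At critical depth, Q² T / (g A³) = 1, i.e. A³/T = Q²/g = 7.13²/9.81 = 5.182.
At y = 0.935 m: A³/T = 1.809 — too small.
At y = 1.37 m: A³/T = 7.804 — too large.
At y = 1.23 m: A³/T = 5.169 — matches.

y_c = 1.23 m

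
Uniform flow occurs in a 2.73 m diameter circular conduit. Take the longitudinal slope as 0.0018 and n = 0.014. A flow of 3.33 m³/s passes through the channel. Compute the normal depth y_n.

Manning's equation rearranged: A R^(2/3) = nQ / (1·√S) = 0.014 × 3.33 / (√0.0018) = 1.099.
At y = 1.13 m: A R^(2/3) = 1.627 — high.
At y = 0.636 m: A R^(2/3) = 0.5401 — low.
At y = 0.915 m: A R^(2/3) = 1.099 — close enough.

y_n = 0.915 m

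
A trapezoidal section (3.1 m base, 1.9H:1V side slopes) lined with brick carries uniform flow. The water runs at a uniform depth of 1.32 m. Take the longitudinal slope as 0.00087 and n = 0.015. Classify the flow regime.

With bottom width b = 3.1 m and side slope z = 1.9: A = (b + zy)y = (3.1 + 1.9×1.32)×1.32 = 7.403 m²; P = b + 2y√(1+z²) = 3.1 + 2×1.32×2.147 = 8.768 m.
Hydraulic radius R = A/P = 7.403/8.768 = 0.8442 m.
V = (1/n) R^(2/3) √S = (1/0.015) × 0.8442^(2/3) × √0.00087 = 1.756 m/s. Hydraulic depth D_h = A/T = 7.403/8.116 = 0.9121 m.
Froude number Fr = V/√(g·D_h) = 1.756/√(9.81×0.9121) = 0.587, which is less than 1, so the flow is subcritical.

subcritical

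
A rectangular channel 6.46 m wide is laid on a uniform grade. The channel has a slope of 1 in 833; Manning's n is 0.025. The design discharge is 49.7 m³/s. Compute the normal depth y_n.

y_n = 3.82 m

Manning's equation rearranged: A R^(2/3) = nQ / (1·√S) = 0.025 × 49.7 / (√0.0012) = 35.86.
At y = 4.66 m: A R^(2/3) = 46.3 — too large.
At y = 2.91 m: A R^(2/3) = 24.97 — too small.
At y = 3.82 m: A R^(2/3) = 35.84 — ≈ 35.86.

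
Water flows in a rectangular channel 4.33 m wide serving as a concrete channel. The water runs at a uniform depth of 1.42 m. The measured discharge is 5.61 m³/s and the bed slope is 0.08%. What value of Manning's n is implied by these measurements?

n = 0.028

Flow area A = b·y = 4.33 × 1.42 = 6.149 m². Wetted perimeter P = b + 2y = 4.33 + 2×1.42 = 7.17 m.
Hydraulic radius R = A/P = 6.149/7.17 = 0.8575 m.
Rearranging Manning's equation: n = (1/Q) A R^(2/3) S^(1/2) = (1/5.61) × 6.149 × 0.8575^(2/3) × √0.0008 = 0.028.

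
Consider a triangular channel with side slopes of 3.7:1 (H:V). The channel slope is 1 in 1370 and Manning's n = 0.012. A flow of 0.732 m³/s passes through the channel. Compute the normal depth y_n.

y_n = 0.482 m

Manning's equation rearranged: A R^(2/3) = nQ / (1·√S) = 0.012 × 0.732 / (√0.0007299) = 0.3251.
Try y = 0.417 m: A R^(2/3) = 0.221 — too small.
Try y = 0.592 m: A R^(2/3) = 0.5626 — too large.
Try y = 0.482 m: A R^(2/3) = 0.3252 — ≈ 0.3251.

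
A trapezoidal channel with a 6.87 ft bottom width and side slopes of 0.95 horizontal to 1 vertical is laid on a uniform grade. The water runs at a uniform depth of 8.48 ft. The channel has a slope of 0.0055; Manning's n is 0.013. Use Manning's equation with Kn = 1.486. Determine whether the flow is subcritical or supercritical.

With bottom width b = 6.87 ft and side slope z = 0.95: A = (b + zy)y = (6.87 + 0.95×8.48)×8.48 = 126.6 ft²; P = b + 2y√(1+z²) = 6.87 + 2×8.48×1.379 = 30.26 ft.
Hydraulic radius R = A/P = 126.6/30.26 = 4.182 ft.
V = (1.486/n) R^(2/3) √S = (1.486/0.013) × 4.182^(2/3) × √0.0055 = 22.01 ft/s. Hydraulic depth D_h = A/T = 126.6/22.98 = 5.507 ft.
Froude number Fr = V/√(g·D_h) = 22.01/√(32.2×5.507) = 1.65, which is greater than 1, so the flow is supercritical.

supercritical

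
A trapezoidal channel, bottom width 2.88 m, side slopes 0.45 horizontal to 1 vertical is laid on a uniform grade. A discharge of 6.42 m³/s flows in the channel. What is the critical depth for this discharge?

At critical depth, Q² T / (g A³) = 1, i.e. A³/T = Q²/g = 6.42²/9.81 = 4.201.
Trying y = 0.909 m: A³/T = 7.226 — over.
Trying y = 0.765 m: A³/T = 4.205 — matches.

y_c = 0.765 m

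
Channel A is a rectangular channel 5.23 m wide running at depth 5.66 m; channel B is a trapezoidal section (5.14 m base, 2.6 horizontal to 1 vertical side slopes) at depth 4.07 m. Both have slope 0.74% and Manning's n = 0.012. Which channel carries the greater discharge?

channel B

Channel A: Flow area A = b·y = 5.23 × 5.66 = 29.6 m². Wetted perimeter P = b + 2y = 5.23 + 2×5.66 = 16.55 m. Hydraulic radius R = A/P = 29.6/16.55 = 1.789 m. Q_A = (1/0.012)·29.6·1.789^(2/3)·√0.0074 = 312.7 m³/s.
Channel B: With bottom width b = 5.14 m and side slope z = 2.6: A = (b + zy)y = (5.14 + 2.6×4.07)×4.07 = 63.99 m²; P = b + 2y√(1+z²) = 5.14 + 2×4.07×2.786 = 27.82 m. Hydraulic radius R = A/P = 63.99/27.82 = 2.3 m. Q_B = (1/0.012)·63.99·2.3^(2/3)·√0.0074 = 799.4 m³/s.
Q_A = 312.7 m³/s vs Q_B = 799.4 m³/s, so channel B carries more.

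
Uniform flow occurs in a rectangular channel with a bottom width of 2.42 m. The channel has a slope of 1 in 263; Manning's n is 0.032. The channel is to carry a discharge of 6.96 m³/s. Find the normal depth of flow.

y_n = 1.84 m

Manning's equation rearranged: A R^(2/3) = nQ / (1·√S) = 0.032 × 6.96 / (√0.003802) = 3.612.
At y = 2.33 m: A R^(2/3) = 4.845 — too large.
At y = 1.84 m: A R^(2/3) = 3.61 — close enough.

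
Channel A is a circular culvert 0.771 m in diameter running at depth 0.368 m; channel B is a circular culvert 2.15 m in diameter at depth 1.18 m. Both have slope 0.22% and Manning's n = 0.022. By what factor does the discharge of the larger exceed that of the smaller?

19.5

Channel A: For a circular section of diameter D = 0.771 m at depth y = 0.368 m, the central angle is θ = 2 arccos(1 − 2y/D) = 3.051 rad. Then A = (D²/8)(θ − sin θ) = 0.2199 m² and P = Dθ/2 = 1.176 m. Hydraulic radius R = A/P = 0.2199/1.176 = 0.187 m. Q_A = (1/0.022)·0.2199·0.187^(2/3)·√0.0022 = 0.1534 m³/s.
Channel B: For a circular section of diameter D = 2.15 m at depth y = 1.18 m, the central angle is θ = 2 arccos(1 − 2y/D) = 3.337 rad. Then A = (D²/8)(θ − sin θ) = 2.041 m² and P = Dθ/2 = 3.588 m. Hydraulic radius R = A/P = 2.041/3.588 = 0.5688 m. Q_B = (1/0.022)·2.041·0.5688^(2/3)·√0.0022 = 2.987 m³/s.
The larger discharge is 2.987 m³/s and the smaller is 0.1534 m³/s; the ratio is 19.5.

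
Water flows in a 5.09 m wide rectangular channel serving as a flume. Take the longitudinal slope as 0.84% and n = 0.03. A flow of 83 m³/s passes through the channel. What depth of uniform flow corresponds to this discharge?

y_n = 3.98 m

Manning's equation rearranged: A R^(2/3) = nQ / (1·√S) = 0.03 × 83 / (√0.0084) = 27.17.
Try y = 2.9 m: A R^(2/3) = 18.08 — short.
Try y = 3.98 m: A R^(2/3) = 27.16 — close enough.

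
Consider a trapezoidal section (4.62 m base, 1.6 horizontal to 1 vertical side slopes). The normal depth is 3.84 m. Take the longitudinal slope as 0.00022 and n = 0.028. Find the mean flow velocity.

With bottom width b = 4.62 m and side slope z = 1.6: A = (b + zy)y = (4.62 + 1.6×3.84)×3.84 = 41.33 m²; P = b + 2y√(1+z²) = 4.62 + 2×3.84×1.887 = 19.11 m.
Hydraulic radius R = A/P = 41.33/19.11 = 2.163 m.
From Manning's equation, V = (1/n) R^(2/3) S^(1/2) = (1/0.028) × 2.163^(2/3) × 0.00022^(1/2) = 0.886 m/s.

V = 0.886 m/s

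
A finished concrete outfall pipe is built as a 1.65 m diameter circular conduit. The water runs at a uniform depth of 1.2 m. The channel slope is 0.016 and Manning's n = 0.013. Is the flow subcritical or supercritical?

supercritical

For a circular section of diameter D = 1.65 m at depth y = 1.2 m, the central angle is θ = 2 arccos(1 − 2y/D) = 4.085 rad. Then A = (D²/8)(θ − sin θ) = 1.666 m² and P = Dθ/2 = 3.37 m.
Hydraulic radius R = A/P = 1.666/3.37 = 0.4943 m.
V = (1/n) R^(2/3) √S = (1/0.013) × 0.4943^(2/3) × √0.016 = 6.083 m/s. Hydraulic depth D_h = A/T = 1.666/1.47 = 1.133 m.
Froude number Fr = V/√(g·D_h) = 6.083/√(9.81×1.133) = 1.82, which is greater than 1, so the flow is supercritical.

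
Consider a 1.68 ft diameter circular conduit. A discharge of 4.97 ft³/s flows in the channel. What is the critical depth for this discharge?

At critical depth, Q² T / (g A³) = 1, i.e. A³/T = Q²/g = 4.97²/32.2 = 0.7671.
Trying y = 0.96 ft: A³/T = 1.35 — high.
Trying y = 0.724 ft: A³/T = 0.459 — low.
Trying y = 0.828 ft: A³/T = 0.7671 — matches.

y_c = 0.828 ft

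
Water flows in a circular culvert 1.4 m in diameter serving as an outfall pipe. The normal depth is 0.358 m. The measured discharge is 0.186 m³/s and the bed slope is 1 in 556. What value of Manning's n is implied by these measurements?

n = 0.025

For a circular section of diameter D = 1.4 m at depth y = 0.358 m, the central angle is θ = 2 arccos(1 − 2y/D) = 2.121 rad. Then A = (D²/8)(θ − sin θ) = 0.3107 m² and P = Dθ/2 = 1.484 m.
Hydraulic radius R = A/P = 0.3107/1.484 = 0.2093 m.
Rearranging Manning's equation: n = (1/Q) A R^(2/3) S^(1/2) = (1/0.186) × 0.3107 × 0.2093^(2/3) × √0.001799 = 0.025.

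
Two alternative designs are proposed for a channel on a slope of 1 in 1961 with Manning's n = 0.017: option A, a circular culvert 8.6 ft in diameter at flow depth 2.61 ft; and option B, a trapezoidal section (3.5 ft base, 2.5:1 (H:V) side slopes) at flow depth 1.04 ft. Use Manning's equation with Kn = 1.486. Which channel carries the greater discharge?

Channel A: For a circular section of diameter D = 8.6 ft at depth y = 2.61 ft, the central angle is θ = 2 arccos(1 − 2y/D) = 2.334 rad. Then A = (D²/8)(θ − sin θ) = 14.89 ft² and P = Dθ/2 = 10.04 ft. Hydraulic radius R = A/P = 14.89/10.04 = 1.484 ft. Q_A = (1.486/0.017)·14.89·1.484^(2/3)·√0.0005099 = 38.25 ft³/s.
Channel B: With bottom width b = 3.5 ft and side slope z = 2.5: A = (b + zy)y = (3.5 + 2.5×1.04)×1.04 = 6.344 ft²; P = b + 2y√(1+z²) = 3.5 + 2×1.04×2.693 = 9.101 ft. Hydraulic radius R = A/P = 6.344/9.101 = 0.6971 ft. Q_B = (1.486/0.017)·6.344·0.6971^(2/3)·√0.0005099 = 9.845 ft³/s.
Q_A = 38.25 ft³/s vs Q_B = 9.845 ft³/s, so channel A carries more.

channel A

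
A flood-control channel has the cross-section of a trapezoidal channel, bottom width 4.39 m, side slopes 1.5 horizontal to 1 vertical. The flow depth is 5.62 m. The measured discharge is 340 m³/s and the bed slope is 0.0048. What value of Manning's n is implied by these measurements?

With bottom width b = 4.39 m and side slope z = 1.5: A = (b + zy)y = (4.39 + 1.5×5.62)×5.62 = 72.05 m²; P = b + 2y√(1+z²) = 4.39 + 2×5.62×1.803 = 24.65 m.
Hydraulic radius R = A/P = 72.05/24.65 = 2.922 m.
Rearranging Manning's equation: n = (1/Q) A R^(2/3) S^(1/2) = (1/340) × 72.05 × 2.922^(2/3) × √0.0048 = 0.03.

n = 0.03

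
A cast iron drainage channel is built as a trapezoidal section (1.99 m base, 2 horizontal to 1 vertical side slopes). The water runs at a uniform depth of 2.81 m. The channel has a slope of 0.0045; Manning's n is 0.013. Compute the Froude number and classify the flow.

supercritical

With bottom width b = 1.99 m and side slope z = 2: A = (b + zy)y = (1.99 + 2×2.81)×2.81 = 21.38 m²; P = b + 2y√(1+z²) = 1.99 + 2×2.81×2.236 = 14.56 m.
Hydraulic radius R = A/P = 21.38/14.56 = 1.469 m.
V = (1/n) R^(2/3) √S = (1/0.013) × 1.469^(2/3) × √0.0045 = 6.668 m/s. Hydraulic depth D_h = A/T = 21.38/13.23 = 1.616 m.
Froude number Fr = V/√(g·D_h) = 6.668/√(9.81×1.616) = 1.67, which is greater than 1, so the flow is supercritical.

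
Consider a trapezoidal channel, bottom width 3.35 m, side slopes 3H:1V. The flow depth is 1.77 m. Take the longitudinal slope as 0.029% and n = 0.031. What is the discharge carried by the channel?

Q = 8.72 m³/s

With bottom width b = 3.35 m and side slope z = 3: A = (b + zy)y = (3.35 + 3×1.77)×1.77 = 15.33 m²; P = b + 2y√(1+z²) = 3.35 + 2×1.77×3.162 = 14.54 m.
Hydraulic radius R = A/P = 15.33/14.54 = 1.054 m.
Manning's equation: Q = (1/n) A R^(2/3) S^(1/2) = (1/0.031) × 15.33 × 1.054^(2/3) × 0.00029^(1/2) = 8.72 m³/s.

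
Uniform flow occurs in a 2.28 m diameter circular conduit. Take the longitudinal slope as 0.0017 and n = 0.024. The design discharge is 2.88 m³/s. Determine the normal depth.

y_n = 1.27 m

Manning's equation rearranged: A R^(2/3) = nQ / (1·√S) = 0.024 × 2.88 / (√0.0017) = 1.676.
Trying y = 0.874 m: A R^(2/3) = 0.8747 — too small.
Trying y = 1.52 m: A R^(2/3) = 2.2 — too large.
Trying y = 1.27 m: A R^(2/3) = 1.678 — ≈ 1.676.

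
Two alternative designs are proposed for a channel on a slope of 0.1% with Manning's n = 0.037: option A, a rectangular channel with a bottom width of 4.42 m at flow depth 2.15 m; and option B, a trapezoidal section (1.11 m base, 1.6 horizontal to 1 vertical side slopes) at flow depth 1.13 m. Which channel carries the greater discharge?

Channel A: Flow area A = b·y = 4.42 × 2.15 = 9.503 m². Wetted perimeter P = b + 2y = 4.42 + 2×2.15 = 8.72 m. Hydraulic radius R = A/P = 9.503/8.72 = 1.09 m. Q_A = (1/0.037)·9.503·1.09^(2/3)·√0.001 = 8.601 m³/s.
Channel B: With bottom width b = 1.11 m and side slope z = 1.6: A = (b + zy)y = (1.11 + 1.6×1.13)×1.13 = 3.297 m²; P = b + 2y√(1+z²) = 1.11 + 2×1.13×1.887 = 5.374 m. Hydraulic radius R = A/P = 3.297/5.374 = 0.6136 m. Q_B = (1/0.037)·3.297·0.6136^(2/3)·√0.001 = 2.035 m³/s.
Q_A = 8.601 m³/s vs Q_B = 2.035 m³/s, so channel A carries more.

channel A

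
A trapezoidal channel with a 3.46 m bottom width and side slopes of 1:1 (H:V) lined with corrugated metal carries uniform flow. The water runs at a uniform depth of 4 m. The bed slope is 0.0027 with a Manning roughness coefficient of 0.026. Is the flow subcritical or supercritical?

subcritical

With bottom width b = 3.46 m and side slope z = 1: A = (b + zy)y = (3.46 + 1×4)×4 = 29.84 m²; P = b + 2y√(1+z²) = 3.46 + 2×4×1.414 = 14.77 m.
Hydraulic radius R = A/P = 29.84/14.77 = 2.02 m.
V = (1/n) R^(2/3) √S = (1/0.026) × 2.02^(2/3) × √0.0027 = 3.193 m/s. Hydraulic depth D_h = A/T = 29.84/11.46 = 2.604 m.
Froude number Fr = V/√(g·D_h) = 3.193/√(9.81×2.604) = 0.632, which is less than 1, so the flow is subcritical.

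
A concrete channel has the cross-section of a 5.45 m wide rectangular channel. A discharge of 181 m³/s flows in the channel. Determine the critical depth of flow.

For a rectangular channel, critical depth y_c = (q²/g)^(1/3) where q = Q/b = 181/5.45 = 33.21 m²/s.
So y_c = (33.21²/9.81)^(1/3) = 4.83 m.

y_c = 4.83 m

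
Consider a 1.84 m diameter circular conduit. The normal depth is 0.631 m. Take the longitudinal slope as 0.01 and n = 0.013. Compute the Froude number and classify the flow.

For a circular section of diameter D = 1.84 m at depth y = 0.631 m, the central angle is θ = 2 arccos(1 − 2y/D) = 2.503 rad. Then A = (D²/8)(θ − sin θ) = 0.8066 m² and P = Dθ/2 = 2.302 m.
Hydraulic radius R = A/P = 0.8066/2.302 = 0.3504 m.
V = (1/n) R^(2/3) √S = (1/0.013) × 0.3504^(2/3) × √0.01 = 3.823 m/s. Hydraulic depth D_h = A/T = 0.8066/1.747 = 0.4618 m.
Froude number Fr = V/√(g·D_h) = 3.823/√(9.81×0.4618) = 1.8, which is greater than 1, so the flow is supercritical.

supercritical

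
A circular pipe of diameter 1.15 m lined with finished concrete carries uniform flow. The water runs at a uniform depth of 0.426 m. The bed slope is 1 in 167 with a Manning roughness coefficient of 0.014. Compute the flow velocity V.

V = 2.09 m/s

For a circular section of diameter D = 1.15 m at depth y = 0.426 m, the central angle is θ = 2 arccos(1 − 2y/D) = 2.617 rad. Then A = (D²/8)(θ − sin θ) = 0.3499 m² and P = Dθ/2 = 1.505 m.
Hydraulic radius R = A/P = 0.3499/1.505 = 0.2325 m.
From Manning's equation, V = (1/n) R^(2/3) S^(1/2) = (1/0.014) × 0.2325^(2/3) × 0.005988^(1/2) = 2.09 m/s.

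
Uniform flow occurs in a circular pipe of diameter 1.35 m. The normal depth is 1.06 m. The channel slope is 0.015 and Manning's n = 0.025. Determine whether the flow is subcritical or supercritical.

subcritical

For a circular section of diameter D = 1.35 m at depth y = 1.06 m, the central angle is θ = 2 arccos(1 − 2y/D) = 4.356 rad. Then A = (D²/8)(θ − sin θ) = 1.206 m² and P = Dθ/2 = 2.94 m.
Hydraulic radius R = A/P = 1.206/2.94 = 0.4101 m.
V = (1/n) R^(2/3) √S = (1/0.025) × 0.4101^(2/3) × √0.015 = 2.704 m/s. Hydraulic depth D_h = A/T = 1.206/1.109 = 1.087 m.
Froude number Fr = V/√(g·D_h) = 2.704/√(9.81×1.087) = 0.828, which is less than 1, so the flow is subcritical.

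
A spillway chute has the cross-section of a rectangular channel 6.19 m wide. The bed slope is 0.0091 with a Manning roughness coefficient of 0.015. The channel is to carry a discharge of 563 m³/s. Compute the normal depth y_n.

Manning's equation rearranged: A R^(2/3) = nQ / (1·√S) = 0.015 × 563 / (√0.0091) = 88.53.
At y = 10.1 m: A R^(2/3) = 111.1 — too large.
At y = 6 m: A R^(2/3) = 59.77 — too small.
At y = 8.32 m: A R^(2/3) = 88.58 — ≈ 88.53.

y_n = 8.32 m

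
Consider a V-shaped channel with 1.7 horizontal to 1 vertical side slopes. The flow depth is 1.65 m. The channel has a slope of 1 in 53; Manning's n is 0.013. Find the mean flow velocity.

For a triangular section with side slope z = 1.7: A = zy² = 1.7×1.65² = 4.628 m²; P = 2y√(1+z²) = 2×1.65×1.972 = 6.509 m.
Hydraulic radius R = A/P = 4.628/6.509 = 0.7111 m.
From Manning's equation, V = (1/n) R^(2/3) S^(1/2) = (1/0.013) × 0.7111^(2/3) × 0.01887^(1/2) = 8.42 m/s.

V = 8.42 m/s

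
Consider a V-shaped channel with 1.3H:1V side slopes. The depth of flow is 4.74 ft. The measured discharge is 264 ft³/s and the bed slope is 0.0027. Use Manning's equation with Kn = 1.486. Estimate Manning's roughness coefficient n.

n = 0.013

For a triangular section with side slope z = 1.3: A = zy² = 1.3×4.74² = 29.21 ft²; P = 2y√(1+z²) = 2×4.74×1.64 = 15.55 ft.
Hydraulic radius R = A/P = 29.21/15.55 = 1.879 ft.
Rearranging Manning's equation: n = (1.486/Q) A R^(2/3) S^(1/2) = (1.486/264) × 29.21 × 1.879^(2/3) × √0.0027 = 0.013.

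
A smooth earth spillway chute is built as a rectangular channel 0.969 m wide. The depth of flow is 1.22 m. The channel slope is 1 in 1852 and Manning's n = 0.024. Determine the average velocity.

Flow area A = b·y = 0.969 × 1.22 = 1.182 m². Wetted perimeter P = b + 2y = 0.969 + 2×1.22 = 3.409 m.
Hydraulic radius R = A/P = 1.182/3.409 = 0.3468 m.
From Manning's equation, V = (1/n) R^(2/3) S^(1/2) = (1/0.024) × 0.3468^(2/3) × 0.00054^(1/2) = 0.478 m/s.

V = 0.478 m/s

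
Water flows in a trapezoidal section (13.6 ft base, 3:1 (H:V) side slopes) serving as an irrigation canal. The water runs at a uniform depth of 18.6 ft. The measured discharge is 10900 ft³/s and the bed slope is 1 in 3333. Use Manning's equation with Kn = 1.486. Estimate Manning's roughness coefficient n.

n = 0.014

With bottom width b = 13.6 ft and side slope z = 3: A = (b + zy)y = (13.6 + 3×18.6)×18.6 = 1291 ft²; P = b + 2y√(1+z²) = 13.6 + 2×18.6×3.162 = 131.2 ft.
Hydraulic radius R = A/P = 1291/131.2 = 9.836 ft.
Rearranging Manning's equation: n = (1.486/Q) A R^(2/3) S^(1/2) = (1.486/10900) × 1291 × 9.836^(2/3) × √0.0003 = 0.014.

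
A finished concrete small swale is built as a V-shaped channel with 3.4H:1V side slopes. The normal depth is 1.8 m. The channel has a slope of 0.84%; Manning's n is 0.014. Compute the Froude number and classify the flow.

supercritical

For a triangular section with side slope z = 3.4: A = zy² = 3.4×1.8² = 11.02 m²; P = 2y√(1+z²) = 2×1.8×3.544 = 12.76 m.
Hydraulic radius R = A/P = 11.02/12.76 = 0.8634 m.
V = (1/n) R^(2/3) √S = (1/0.014) × 0.8634^(2/3) × √0.0084 = 5.936 m/s. Hydraulic depth D_h = A/T = 11.02/12.24 = 0.9 m.
Froude number Fr = V/√(g·D_h) = 5.936/√(9.81×0.9) = 2, which is greater than 1, so the flow is supercritical.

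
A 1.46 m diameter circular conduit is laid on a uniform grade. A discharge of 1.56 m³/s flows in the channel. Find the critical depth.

y_c = 0.644 m

At critical depth, Q² T / (g A³) = 1, i.e. A³/T = Q²/g = 1.56²/9.81 = 0.2481.
Trying y = 0.479 m: A³/T = 0.07965 — short.
Trying y = 0.721 m: A³/T = 0.3831 — over.
Trying y = 0.644 m: A³/T = 0.2488 — close enough.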